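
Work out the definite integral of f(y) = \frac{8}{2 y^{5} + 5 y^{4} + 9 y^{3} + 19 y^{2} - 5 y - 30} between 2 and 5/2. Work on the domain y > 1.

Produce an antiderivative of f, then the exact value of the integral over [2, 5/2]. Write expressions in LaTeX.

Factor the denominator (\left(y - 1\right) \left(y + 2\right) \left(2 y + 3\right) \left(y^{2} + 5\right)) and decompose: f = \frac{4 \left(11 y - 31\right)}{783 \left(y^{2} + 5\right)} - \frac{128}{145 \left(2 y + 3\right)} + \frac{8}{27 \left(y + 2\right)} + \frac{4}{45 \left(y - 1\right)}; each piece integrates to a log, atan, or power term.
F(y) = \frac{4 \log{\left(y - 1 \right)}}{45} - \frac{64 \log{\left(y + \frac{3}{2} \right)}}{145} + \frac{8 \log{\left(y + 2 \right)}}{27} + \frac{22 \log{\left(y^{2} + 5 \right)}}{783} - \frac{124 \sqrt{5} \operatorname{atan}{\left(\frac{\sqrt{5} y}{5} \right)}}{3915} is an antiderivative of f.
Check: d/dy[\frac{4 \log{\left(y - 1 \right)}}{45} - \frac{64 \log{\left(y + \frac{3}{2} \right)}}{145} + \frac{8 \log{\left(y + 2 \right)}}{27} + \frac{22 \log{\left(y^{2} + 5 \right)}}{783} - \frac{124 \sqrt{5} \operatorname{atan}{\left(\frac{\sqrt{5} y}{5} \right)}}{3915}] = \frac{8}{2 y^{5} + 5 y^{4} + 9 y^{3} + 19 y^{2} - 5 y - 30} = f(y).
F(5/2) = - \frac{64 \log{\left(4 \right)}}{145} - \frac{124 \sqrt{5} \operatorname{atan}{\left(\frac{\sqrt{5}}{2} \right)}}{3915} + \frac{4 \log{\left(\frac{3}{2} \right)}}{45} + \frac{22 \log{\left(\frac{45}{4} \right)}}{783} + \frac{8 \log{\left(\frac{9}{2} \right)}}{27}; F(2) = - \frac{64 \log{\left(\frac{7}{2} \right)}}{145} - \frac{124 \sqrt{5} \operatorname{atan}{\left(\frac{2 \sqrt{5}}{5} \right)}}{3915} + \frac{22 \log{\left(9 \right)}}{783} + \frac{8 \log{\left(4 \right)}}{27}.
Integral = F(5/2) - F(2) = - \frac{2888 \log{\left(4 \right)}}{3915} - \frac{22 \log{\left(9 \right)}}{783} - \frac{124 \sqrt{5} \operatorname{atan}{\left(\frac{\sqrt{5}}{2} \right)}}{3915} + \frac{4 \log{\left(\frac{3}{2} \right)}}{45} + \frac{124 \sqrt{5} \operatorname{atan}{\left(\frac{2 \sqrt{5}}{5} \right)}}{3915} + \frac{22 \log{\left(\frac{45}{4} \right)}}{783} + \frac{8 \log{\left(\frac{9}{2} \right)}}{27} + \frac{64 \log{\left(\frac{7}{2} \right)}}{145}.

Antiderivative: F(y) = \frac{4 \log{\left(y - 1 \right)}}{45} - \frac{64 \log{\left(y + \frac{3}{2} \right)}}{145} + \frac{8 \log{\left(y + 2 \right)}}{27} + \frac{22 \log{\left(y^{2} + 5 \right)}}{783} - \frac{124 \sqrt{5} \operatorname{atan}{\left(\frac{\sqrt{5} y}{5} \right)}}{3915}; value = - \frac{2888 \log{\left(4 \right)}}{3915} - \frac{22 \log{\left(9 \right)}}{783} - \frac{124 \sqrt{5} \operatorname{atan}{\left(\frac{\sqrt{5}}{2} \right)}}{3915} + \frac{4 \log{\left(\frac{3}{2} \right)}}{45} + \frac{124 \sqrt{5} \operatorname{atan}{\left(\frac{2 \sqrt{5}}{5} \right)}}{3915} + \frac{22 \log{\left(\frac{45}{4} \right)}}{783} + \frac{8 \log{\left(\frac{9}{2} \right)}}{27} + \frac{64 \log{\left(\frac{7}{2} \right)}}{145}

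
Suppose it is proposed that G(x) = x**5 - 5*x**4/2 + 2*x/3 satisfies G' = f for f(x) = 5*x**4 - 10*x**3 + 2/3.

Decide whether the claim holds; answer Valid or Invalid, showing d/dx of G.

d/dx[G] = 5*x**4 - 10*x**3 + 2/3
This equals f(x) exactly, so the claim holds.

Valid. The derivative of G reproduces f.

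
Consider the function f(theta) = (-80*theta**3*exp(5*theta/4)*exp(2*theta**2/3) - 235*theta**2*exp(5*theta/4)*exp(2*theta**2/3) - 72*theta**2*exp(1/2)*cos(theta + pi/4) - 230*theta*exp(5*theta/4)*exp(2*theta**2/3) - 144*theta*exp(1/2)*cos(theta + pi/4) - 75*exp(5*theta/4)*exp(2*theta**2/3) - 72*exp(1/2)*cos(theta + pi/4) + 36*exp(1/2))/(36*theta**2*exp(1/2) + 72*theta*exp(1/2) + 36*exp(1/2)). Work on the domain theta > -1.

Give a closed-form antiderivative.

A candidate is checked by its d/dtheta: the result must match f(theta).
Check: d/dtheta[(-5*theta*exp(-1/2)*exp(5*theta/4)*exp(2*theta**2/3) - 6*theta*sin(theta + pi/4) - 5*exp(-1/2)*exp(5*theta/4)*exp(2*theta**2/3) - 6*sin(theta + pi/4) - 3)/(3*theta + 3)] = (-80*theta**3*exp(1/2)*exp(5*theta/4)*exp(2*theta**2/3) - 235*theta**2*exp(1/2)*exp(5*theta/4)*exp(2*theta**2/3) - 72*exp(1)*theta**2*cos(theta + pi/4) - 230*theta*exp(1/2)*exp(5*theta/4)*exp(2*theta**2/3) - 144*exp(1)*theta*cos(theta + pi/4) - 75*exp(1/2)*exp(5*theta/4)*exp(2*theta**2/3) - 72*exp(1)*cos(theta + pi/4) + 36*exp(1))/(36*exp(1)*theta**2 + 72*exp(1)*theta + 36*exp(1)), which equals f(theta).

An antiderivative is F(theta) = (-5*theta*exp(-1/2)*exp(5*theta/4)*exp(2*theta**2/3) - 6*theta*sin(theta + pi/4) - 5*exp(-1/2)*exp(5*theta/4)*exp(2*theta**2/3) - 6*sin(theta + pi/4) - 3)/(3*theta + 3).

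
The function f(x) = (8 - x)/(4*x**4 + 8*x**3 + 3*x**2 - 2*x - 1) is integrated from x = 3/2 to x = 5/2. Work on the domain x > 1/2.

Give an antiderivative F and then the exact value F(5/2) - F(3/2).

Antiderivative: F(x) = (5*(x + 1)*log(x - 1/2) - 51*(x + 1)*log(x + 1/2) + 46*(x + 1)*log(x + 1) - 18)/(6*(x + 1)); value = -17*log(3)/2 - 23*log(5/2)/3 + 12/35 + 28*log(2)/3 + 23*log(7/2)/3

The denominator factors as (x + 1)**2*(2*x - 1)*(2*x + 1); partial fractions split f into directly integrable pieces: -17/(2*x + 1) + 5/(3*(2*x - 1)) + 23/(3*(x + 1)) + 3/(x + 1)**2.
F(x) = (5*(x + 1)*log(x - 1/2) - 51*(x + 1)*log(x + 1/2) + 46*(x + 1)*log(x + 1) - 18)/(6*(x + 1)) is an antiderivative of f.
Check: d/dx[(5*(x + 1)*log(x - 1/2) - 51*(x + 1)*log(x + 1/2) + 46*(x + 1)*log(x + 1) - 18)/(6*(x + 1))] = (8 - x)/(4*x**4 + 8*x**3 + 3*x**2 - 2*x - 1) = f(x).
F(5/2) = -17*log(3)/2 - 6/7 + 5*log(2)/6 + 23*log(7/2)/3; F(3/2) = -17*log(2)/2 - 6/5 + 23*log(5/2)/3.
Integral = F(5/2) - F(3/2) = -17*log(3)/2 - 23*log(5/2)/3 + 12/35 + 28*log(2)/3 + 23*log(7/2)/3.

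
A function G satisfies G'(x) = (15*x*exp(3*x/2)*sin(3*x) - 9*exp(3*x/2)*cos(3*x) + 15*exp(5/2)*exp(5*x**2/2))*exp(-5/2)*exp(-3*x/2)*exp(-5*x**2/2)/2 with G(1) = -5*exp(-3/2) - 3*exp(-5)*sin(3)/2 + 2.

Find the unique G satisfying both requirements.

G(x) = -3*exp(-5*x**2/2 - 5/2)*sin(3*x)/2 + 2 - 5*exp(-3*x/2)

A first test for any G(x): its x-derivative must equal the given G'(x).
A general antiderivative is -3*exp(-5*x**2/2 - 5/2)*sin(3*x)/2 - 5*exp(-3*x/2) + C.
The condition gives C = -5*exp(-3/2) - 3*exp(-5)*sin(3)/2 + 2 - (-5*exp(-3/2) - 3*exp(-5)*sin(3)/2) = 2.
So G(x) = -3*exp(-5*x**2/2 - 5/2)*sin(3*x)/2 + 2 - 5*exp(-3*x/2).
Check: d/dx[-3*exp(-5*x**2/2 - 5/2)*sin(3*x)/2 + 2 - 5*exp(-3*x/2)] = (15*x*exp(3*x/2)*sin(3*x) - 9*exp(3*x/2)*cos(3*x) + 15*exp(5/2)*exp(5*x**2/2))*exp(-5/2)*exp(-3*x/2)*exp(-5*x**2/2)/2 = G'(x).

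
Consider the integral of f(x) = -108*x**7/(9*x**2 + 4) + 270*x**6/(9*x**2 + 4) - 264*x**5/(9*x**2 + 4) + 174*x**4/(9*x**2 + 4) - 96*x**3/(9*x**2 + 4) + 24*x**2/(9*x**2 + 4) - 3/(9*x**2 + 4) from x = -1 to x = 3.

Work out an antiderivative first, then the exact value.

The integrand splits into summands that can be handled one at a time.
F(x) = -2*(x**2 - x)**3 - atan(3*x/2)/2 is an antiderivative of f.
Check: d/dx[-2*(x**2 - x)**3 - atan(3*x/2)/2] = (-108*x**7 + 270*x**6 - 264*x**5 + 174*x**4 - 96*x**3 + 24*x**2 - 3)/(9*x**2 + 4), which equals f(x).
F(3) = -432 - atan(9/2)/2; F(-1) = -16 + atan(3/2)/2.
Integral = F(3) - F(-1) = -416 - atan(9/2)/2 - atan(3/2)/2.

Antiderivative: F(x) = -2*(x**2 - x)**3 - atan(3*x/2)/2; value = -416 - atan(9/2)/2 - atan(3/2)/2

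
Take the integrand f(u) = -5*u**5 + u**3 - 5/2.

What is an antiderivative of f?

An antiderivative is F(u) = -5*u**6/6 + u**4/4 - 5*u/2.

Integrate term by term and add the pieces.
Check: d/du[-5*u**6/6 + u**4/4 - 5*u/2] = -5*u**5 + u**3 - 5/2 = f(u).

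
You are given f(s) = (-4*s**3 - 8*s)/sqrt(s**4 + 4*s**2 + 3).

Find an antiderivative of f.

f matches the chain-rule pattern g'(h)*h' with inner function h(s) = s**4 + 4*s**2 + 3; substituting u = h(s) collapses the integral.
Check: d/ds[-2*sqrt(s**4 + 4*s**2 + 3)] = (-4*s**3 - 8*s)/sqrt(s**4 + 4*s**2 + 3) = f(s).

An antiderivative is F(s) = -2*sqrt(s**4 + 4*s**2 + 3).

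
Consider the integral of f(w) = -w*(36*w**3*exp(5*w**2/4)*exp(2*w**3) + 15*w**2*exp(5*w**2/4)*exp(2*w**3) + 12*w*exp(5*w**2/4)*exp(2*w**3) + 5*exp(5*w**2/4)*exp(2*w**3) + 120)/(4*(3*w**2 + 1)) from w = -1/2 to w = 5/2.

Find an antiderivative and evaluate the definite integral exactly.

An antiderivative F(w) passes only if d/dw[F] lands on f(w) exactly.
F(w) = -(exp(5*w**2/4)*exp(2*w**3) + 10*log(4*w**2 + 4/3))/2 is an antiderivative of f.
Check: d/dw[-(exp(5*w**2/4)*exp(2*w**3) + 10*log(4*w**2 + 4/3))/2] = (-36*w**4*exp(5*w**2/4)*exp(2*w**3) - 15*w**3*exp(5*w**2/4)*exp(2*w**3) - 12*w**2*exp(5*w**2/4)*exp(2*w**3) - 5*w*exp(5*w**2/4)*exp(2*w**3) - 120*w)/(12*w**2 + 4), which equals f(w).
F(5/2) = -exp(625/16)/2 - 5*log(79/3); F(-1/2) = -5*log(7/3) - exp(1/16)/2.
Integral = F(5/2) - F(-1/2) = -exp(625/16)/2 - 5*log(79/3) + exp(1/16)/2 + 5*log(7/3).

Antiderivative: F(w) = -(exp(5*w**2/4)*exp(2*w**3) + 10*log(4*w**2 + 4/3))/2; value = -exp(625/16)/2 - 5*log(79/3) + exp(1/16)/2 + 5*log(7/3)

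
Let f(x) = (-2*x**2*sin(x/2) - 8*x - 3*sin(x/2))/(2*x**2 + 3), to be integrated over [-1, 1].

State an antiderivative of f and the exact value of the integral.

Antiderivative: F(x) = -2*log(2*x**2 + 3) + 2*cos(x/2); value = 0

A first test for any F(x): its x-derivative must equal f(x) identically.
F(x) = -2*log(2*x**2 + 3) + 2*cos(x/2) is an antiderivative of f.
Check: d/dx[-2*log(2*x**2 + 3) + 2*cos(x/2)] = (-2*x**2*sin(x/2) - 8*x - 3*sin(x/2))/(2*x**2 + 3) = f(x).
F(1) = -2*log(5) + 2*cos(1/2); F(-1) = -2*log(5) + 2*cos(1/2).
Integral = F(1) - F(-1) = 0.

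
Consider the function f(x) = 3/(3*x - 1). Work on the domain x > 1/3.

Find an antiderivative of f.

Whatever form F(x) takes, F'(x) = f(x) is non-negotiable.
Check: d/dx[log(3*x - 1)] = 3/(3*x - 1) = f(x).

An antiderivative is F(x) = log(3*x - 1).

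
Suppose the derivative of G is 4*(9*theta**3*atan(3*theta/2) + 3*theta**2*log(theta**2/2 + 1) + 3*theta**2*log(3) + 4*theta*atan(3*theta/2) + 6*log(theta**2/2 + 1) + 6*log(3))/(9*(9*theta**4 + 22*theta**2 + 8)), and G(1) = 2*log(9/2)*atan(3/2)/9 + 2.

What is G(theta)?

G(theta) = 2*log(3*theta**2/2 + 3)*atan(3*theta/2)/9 + 2

G'(theta) has the shape u'v + uv' for u = 2*atan(3*theta/2)/9 and v = log(3*theta**2/2 + 3) — it is the derivative of the product u*v.
A general antiderivative is 2*log(3*theta**2/2 + 3)*atan(3*theta/2)/9 + C.
The condition gives C = 2*log(9/2)*atan(3/2)/9 + 2 - (2*log(9/2)*atan(3/2)/9) = 2.
So G(theta) = 2*log(3*theta**2/2 + 3)*atan(3*theta/2)/9 + 2.
Check: d/dtheta[2*log(3*theta**2/2 + 3)*atan(3*theta/2)/9 + 2] = (36*theta**3*atan(3*theta/2) + 12*theta**2*log(theta**2/2 + 1) + 12*theta**2*log(3) + 16*theta*atan(3*theta/2) + 24*log(theta**2/2 + 1) + 24*log(3))/(81*theta**4 + 198*theta**2 + 72), which equals G'(theta).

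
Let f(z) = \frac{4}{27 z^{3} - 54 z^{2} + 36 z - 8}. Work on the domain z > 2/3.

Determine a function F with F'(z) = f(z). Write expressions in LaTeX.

An antiderivative is F(z) = - \frac{2}{3 \left(3 z - 2\right)^{2}}.

Check any antiderivative F(z) by computing F'(z) and comparing it with f(z).
Check: d/dz[- \frac{2}{3 \left(3 z - 2\right)^{2}}] = \frac{4}{27 z^{3} - 54 z^{2} + 36 z - 8} = f(z).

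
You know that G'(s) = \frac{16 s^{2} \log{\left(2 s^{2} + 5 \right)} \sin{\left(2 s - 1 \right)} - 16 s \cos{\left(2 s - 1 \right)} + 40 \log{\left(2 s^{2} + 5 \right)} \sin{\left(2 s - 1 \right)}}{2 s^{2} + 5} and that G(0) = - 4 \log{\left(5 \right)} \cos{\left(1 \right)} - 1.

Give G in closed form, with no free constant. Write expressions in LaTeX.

G'(s) has the shape u'v + uv' for u = - 4 \cos{\left(2 s - 1 \right)} and v = \log{\left(2 s^{2} + 5 \right)} — it is the derivative of the product u*v.
A general antiderivative is - 4 \log{\left(2 s^{2} + 5 \right)} \cos{\left(2 s - 1 \right)} + C.
The condition gives C = - 4 \log{\left(5 \right)} \cos{\left(1 \right)} - 1 - (- 4 \log{\left(5 \right)} \cos{\left(1 \right)}) = -1.
So G(s) = - 4 \log{\left(2 s^{2} + 5 \right)} \cos{\left(2 s - 1 \right)} - 1.
Check: d/ds[- 4 \log{\left(2 s^{2} + 5 \right)} \cos{\left(2 s - 1 \right)} - 1] = \frac{16 s^{2} \log{\left(2 s^{2} + 5 \right)} \sin{\left(2 s - 1 \right)} - 16 s \cos{\left(2 s - 1 \right)} + 40 \log{\left(2 s^{2} + 5 \right)} \sin{\left(2 s - 1 \right)}}{2 s^{2} + 5} = G'(s).

G(s) = - 4 \log{\left(2 s^{2} + 5 \right)} \cos{\left(2 s - 1 \right)} - 1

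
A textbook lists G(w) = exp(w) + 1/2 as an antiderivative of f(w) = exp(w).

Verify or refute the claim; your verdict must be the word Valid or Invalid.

Valid. The derivative of G reproduces f.

d/dw[G] = exp(w)
This equals f(w) exactly, so the claim holds.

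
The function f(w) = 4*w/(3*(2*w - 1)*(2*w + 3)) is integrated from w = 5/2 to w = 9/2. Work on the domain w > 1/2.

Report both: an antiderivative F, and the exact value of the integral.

Antiderivative: F(w) = log(w - 1/2)/12 + log(w + 3/2)/4; value = -log(4)/6 - log(2)/12 + log(6)/4

Factor the denominator (3*(2*w - 1)*(2*w + 3)) and decompose: f = 1/(2*(2*w + 3)) + 1/(6*(2*w - 1)); each piece integrates to a log, atan, or power term.
F(w) = log(w - 1/2)/12 + log(w + 3/2)/4 is an antiderivative of f.
Check: d/dw[log(w - 1/2)/12 + log(w + 3/2)/4] = 4*w/(12*w**2 + 12*w - 9), which equals f(w).
F(9/2) = log(4)/12 + log(6)/4; F(5/2) = log(2)/12 + log(4)/4.
Integral = F(9/2) - F(5/2) = -log(4)/6 - log(2)/12 + log(6)/4.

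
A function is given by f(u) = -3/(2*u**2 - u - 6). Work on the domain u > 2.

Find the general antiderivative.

F(u) = 3*(-log(u - 2) + log(u + 3/2))/7 + C

Factor the denominator ((u - 2)*(2*u + 3)) and decompose: f = 6/(7*(2*u + 3)) - 3/(7*(u - 2)); each piece integrates to a log, atan, or power term.
Check: d/du[3*(-log(u - 2) + log(u + 3/2))/7] = -3/(2*u**2 - u - 6) = f(u).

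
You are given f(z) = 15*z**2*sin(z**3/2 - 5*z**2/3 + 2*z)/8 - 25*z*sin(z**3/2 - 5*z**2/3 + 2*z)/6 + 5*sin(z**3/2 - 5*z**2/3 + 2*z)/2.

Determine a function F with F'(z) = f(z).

The substitution u = z**3/2 - 5*z**2/3 + 2*z works: f is exactly (dF/du)*(du/dz) for that inner function.
Check: d/dz[-5*cos(z**3/2 - 5*z**2/3 + 2*z)/4] = 15*z**2*sin(z**3/2 - 5*z**2/3 + 2*z)/8 - 25*z*sin(z**3/2 - 5*z**2/3 + 2*z)/6 + 5*sin(z**3/2 - 5*z**2/3 + 2*z)/2 = f(z).

An antiderivative is F(z) = -5*cos(z**3/2 - 5*z**2/3 + 2*z)/4.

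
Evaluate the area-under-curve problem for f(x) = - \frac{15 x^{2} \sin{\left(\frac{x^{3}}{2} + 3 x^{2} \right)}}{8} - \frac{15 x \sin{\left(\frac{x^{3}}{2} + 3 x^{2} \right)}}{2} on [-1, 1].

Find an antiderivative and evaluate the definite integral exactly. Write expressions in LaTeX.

The substitution u = \frac{x^{3}}{2} + 3 x^{2} works: f is exactly (dF/du)*(du/dx) for that inner function.
F(x) = \frac{5 \cos{\left(\frac{x^{3}}{2} + 3 x^{2} \right)}}{4} is an antiderivative of f.
Check: d/dx[\frac{5 \cos{\left(\frac{x^{3}}{2} + 3 x^{2} \right)}}{4}] = - \frac{15 x^{2} \sin{\left(\frac{x^{3}}{2} + 3 x^{2} \right)}}{8} - \frac{15 x \sin{\left(\frac{x^{3}}{2} + 3 x^{2} \right)}}{2} = f(x).
F(1) = \frac{5 \cos{\left(\frac{7}{2} \right)}}{4}; F(-1) = \frac{5 \cos{\left(\frac{5}{2} \right)}}{4}.
Integral = F(1) - F(-1) = \frac{5 \cos{\left(\frac{7}{2} \right)}}{4} - \frac{5 \cos{\left(\frac{5}{2} \right)}}{4}.

Antiderivative: F(x) = \frac{5 \cos{\left(\frac{x^{3}}{2} + 3 x^{2} \right)}}{4}; value = \frac{5 \cos{\left(\frac{7}{2} \right)}}{4} - \frac{5 \cos{\left(\frac{5}{2} \right)}}{4}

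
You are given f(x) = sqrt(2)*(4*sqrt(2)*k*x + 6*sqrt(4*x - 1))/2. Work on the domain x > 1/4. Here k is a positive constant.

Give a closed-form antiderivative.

An antiderivative is F(x) = sqrt(2)*(2*sqrt(2)*k*x**2 + 4*x*sqrt(4*x - 1) - sqrt(4*x - 1))/2.

Since d/dx undoes antidifferentiation here, F'(x) = f(x) is required of F(x).
Check: d/dx[sqrt(2)*(2*sqrt(2)*k*x**2 + 4*x*sqrt(4*x - 1) - sqrt(4*x - 1))/2] = (4*k*x*sqrt(4*x - 1) + 12*sqrt(2)*x - 3*sqrt(2))/sqrt(4*x - 1), which equals f(x).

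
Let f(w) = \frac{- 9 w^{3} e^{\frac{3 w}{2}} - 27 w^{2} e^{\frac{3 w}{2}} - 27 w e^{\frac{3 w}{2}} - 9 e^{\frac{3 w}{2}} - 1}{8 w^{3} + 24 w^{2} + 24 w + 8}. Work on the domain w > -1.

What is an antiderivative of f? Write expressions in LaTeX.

An antiderivative is F(w) = - \frac{12 w^{2} e^{\frac{3 w}{2}} + 24 w e^{\frac{3 w}{2}} + 12 e^{\frac{3 w}{2}} - 1}{16 \left(w + 1\right)^{2}}.

A first test for any F(w): its w-derivative must equal f(w) identically.
Check: d/dw[- \frac{12 w^{2} e^{\frac{3 w}{2}} + 24 w e^{\frac{3 w}{2}} + 12 e^{\frac{3 w}{2}} - 1}{16 \left(w + 1\right)^{2}}] = \frac{- 9 w^{3} e^{\frac{3 w}{2}} - 27 w^{2} e^{\frac{3 w}{2}} - 27 w e^{\frac{3 w}{2}} - 9 e^{\frac{3 w}{2}} - 1}{8 w^{3} + 24 w^{2} + 24 w + 8} = f(w).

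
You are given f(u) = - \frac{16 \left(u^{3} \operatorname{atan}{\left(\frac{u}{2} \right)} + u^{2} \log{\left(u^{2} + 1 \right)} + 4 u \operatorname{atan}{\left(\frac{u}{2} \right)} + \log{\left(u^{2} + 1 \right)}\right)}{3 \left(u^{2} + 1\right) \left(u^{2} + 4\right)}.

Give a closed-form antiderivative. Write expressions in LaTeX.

Recognize the product-rule pattern: f = v'r + vr' with v = - \frac{8 \operatorname{atan}{\left(\frac{u}{2} \right)}}{3}, r = \log{\left(u^{2} + 1 \right)}, so integration by parts undoes it.
Check: d/du[- \frac{8 \log{\left(u^{2} + 1 \right)} \operatorname{atan}{\left(\frac{u}{2} \right)}}{3}] = \frac{- 16 u^{3} \operatorname{atan}{\left(\frac{u}{2} \right)} - 16 u^{2} \log{\left(u^{2} + 1 \right)} - 64 u \operatorname{atan}{\left(\frac{u}{2} \right)} - 16 \log{\left(u^{2} + 1 \right)}}{3 u^{4} + 15 u^{2} + 12}, which equals f(u).

An antiderivative is F(u) = - \frac{8 \log{\left(u^{2} + 1 \right)} \operatorname{atan}{\left(\frac{u}{2} \right)}}{3}.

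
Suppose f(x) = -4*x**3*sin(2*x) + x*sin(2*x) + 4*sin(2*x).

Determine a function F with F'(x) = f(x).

An antiderivative is F(x) = 2*x**3*cos(2*x) - 3*x**2*sin(2*x) - 7*x*cos(2*x)/2 + 7*sin(2*x)/4 - 2*cos(2*x).

Integrate term by term and add the pieces.
Check: d/dx[2*x**3*cos(2*x) - 3*x**2*sin(2*x) - 7*x*cos(2*x)/2 + 7*sin(2*x)/4 - 2*cos(2*x)] = -4*x**3*sin(2*x) + x*sin(2*x) + 4*sin(2*x) = f(x).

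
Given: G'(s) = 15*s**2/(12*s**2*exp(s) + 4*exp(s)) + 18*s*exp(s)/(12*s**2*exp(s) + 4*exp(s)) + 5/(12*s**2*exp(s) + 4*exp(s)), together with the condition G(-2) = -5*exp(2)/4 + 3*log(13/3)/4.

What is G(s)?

G(s) = (3*exp(s)*log(s**2 + 1/3) - 5)*exp(-s)/4

Integrate term by term and add the pieces.
A general antiderivative is 3*log(s**2 + 1/3)/4 - 5*exp(-s)/4 + C.
The condition gives C = -5*exp(2)/4 + 3*log(13/3)/4 - (-5*exp(2)/4 + 3*log(13/3)/4) = 0.
So G(s) = (3*exp(s)*log(s**2 + 1/3) - 5)*exp(-s)/4.
Check: d/ds[(3*exp(s)*log(s**2 + 1/3) - 5)*exp(-s)/4] = (15*s**2 + 18*s*exp(s) + 5)/(12*s**2*exp(s) + 4*exp(s)), which equals G'(s).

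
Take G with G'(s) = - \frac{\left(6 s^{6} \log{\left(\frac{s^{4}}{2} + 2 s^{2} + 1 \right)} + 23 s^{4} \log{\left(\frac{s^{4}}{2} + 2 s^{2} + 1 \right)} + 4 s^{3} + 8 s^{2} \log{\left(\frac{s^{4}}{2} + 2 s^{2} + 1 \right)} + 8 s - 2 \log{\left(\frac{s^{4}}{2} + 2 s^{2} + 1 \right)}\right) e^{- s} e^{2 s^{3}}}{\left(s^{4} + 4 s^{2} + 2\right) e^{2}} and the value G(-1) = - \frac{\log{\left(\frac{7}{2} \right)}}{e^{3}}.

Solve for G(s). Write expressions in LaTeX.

Recognize the product-rule pattern: G'(s) = u'v + uv' with u = - e^{2 s^{3} - s - 2}, v = \log{\left(\frac{s^{4}}{2} + 2 s^{2} + 1 \right)}, so integration by parts undoes it.
A general antiderivative is - e^{2 s^{3} - s - 2} \log{\left(\frac{s^{4}}{2} + 2 s^{2} + 1 \right)} + C.
The condition gives C = - \frac{\log{\left(\frac{7}{2} \right)}}{e^{3}} - (- \frac{\log{\left(\frac{7}{2} \right)}}{e^{3}}) = 0.
So G(s) = - e^{2 s^{3} - s - 2} \log{\left(\frac{s^{4}}{2} + 2 s^{2} + 1 \right)}.
Check: d/ds[- e^{2 s^{3} - s - 2} \log{\left(\frac{s^{4}}{2} + 2 s^{2} + 1 \right)}] = \frac{- 6 s^{6} \log{\left(\frac{s^{4}}{2} + 2 s^{2} + 1 \right)} - 23 s^{4} \log{\left(\frac{s^{4}}{2} + 2 s^{2} + 1 \right)} - 4 s^{3} - 8 s^{2} \log{\left(\frac{s^{4}}{2} + 2 s^{2} + 1 \right)} - 8 s + 2 \log{\left(\frac{s^{4}}{2} + 2 s^{2} + 1 \right)}}{s^{4} e^{2} e^{s} e^{- 2 s^{3}} + 4 s^{2} e^{2} e^{s} e^{- 2 s^{3}} + 2 e^{2} e^{s} e^{- 2 s^{3}}}, which equals G'(s).

G(s) = - e^{2 s^{3} - s - 2} \log{\left(\frac{s^{4}}{2} + 2 s^{2} + 1 \right)}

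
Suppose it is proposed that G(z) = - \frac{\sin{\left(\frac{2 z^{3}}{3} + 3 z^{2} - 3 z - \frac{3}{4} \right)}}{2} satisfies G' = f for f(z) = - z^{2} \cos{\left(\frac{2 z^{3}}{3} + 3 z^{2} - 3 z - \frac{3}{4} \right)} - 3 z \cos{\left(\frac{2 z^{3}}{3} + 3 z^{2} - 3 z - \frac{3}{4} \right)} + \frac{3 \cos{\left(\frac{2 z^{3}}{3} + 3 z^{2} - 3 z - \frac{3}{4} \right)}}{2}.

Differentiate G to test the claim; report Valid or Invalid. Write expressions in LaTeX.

Valid - differentiating G returns exactly f.

d/dz[G] = - z^{2} \cos{\left(\frac{2 z^{3}}{3} + 3 z^{2} - 3 z - \frac{3}{4} \right)} - 3 z \cos{\left(\frac{2 z^{3}}{3} + 3 z^{2} - 3 z - \frac{3}{4} \right)} + \frac{3 \cos{\left(\frac{2 z^{3}}{3} + 3 z^{2} - 3 z - \frac{3}{4} \right)}}{2}
This equals f(z) exactly, so the claim holds.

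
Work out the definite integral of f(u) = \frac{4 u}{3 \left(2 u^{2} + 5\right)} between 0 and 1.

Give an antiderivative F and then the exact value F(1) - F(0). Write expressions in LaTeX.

Antiderivative: F(u) = \frac{\log{\left(2 u^{2} + 5 \right)}}{3}; value = - \frac{\log{\left(5 \right)}}{3} + \frac{\log{\left(7 \right)}}{3}

f matches the chain-rule pattern g'(h)*h' with inner function h(u) = 2 u^{2} + 5; substituting w = h(u) collapses the integral.
F(u) = \frac{\log{\left(2 u^{2} + 5 \right)}}{3} is an antiderivative of f.
Check: d/du[\frac{\log{\left(2 u^{2} + 5 \right)}}{3}] = \frac{4 u}{6 u^{2} + 15}, which equals f(u).
F(1) = \frac{\log{\left(7 \right)}}{3}; F(0) = \frac{\log{\left(5 \right)}}{3}.
Integral = F(1) - F(0) = - \frac{\log{\left(5 \right)}}{3} + \frac{\log{\left(7 \right)}}{3}.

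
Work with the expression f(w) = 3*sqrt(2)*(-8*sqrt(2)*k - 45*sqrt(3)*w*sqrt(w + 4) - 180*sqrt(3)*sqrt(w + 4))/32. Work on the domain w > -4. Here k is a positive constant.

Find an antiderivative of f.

Since d/dw undoes antidifferentiation here, F'(w) = f(w) is required of F(w).
Check: d/dw[-3*(8*k*w + 9*sqrt(6)*w**2*sqrt(w + 4) + 72*sqrt(6)*w*sqrt(w + 4) + 144*sqrt(6)*sqrt(w + 4))/16] = (-48*k*sqrt(w + 4) - 135*sqrt(6)*w**2 - 1080*sqrt(6)*w - 2160*sqrt(6))/(32*sqrt(w + 4)), which equals f(w).

An antiderivative is F(w) = -3*(8*k*w + 9*sqrt(6)*w**2*sqrt(w + 4) + 72*sqrt(6)*w*sqrt(w + 4) + 144*sqrt(6)*sqrt(w + 4))/16.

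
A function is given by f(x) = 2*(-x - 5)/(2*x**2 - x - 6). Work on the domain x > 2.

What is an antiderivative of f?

An antiderivative is F(x) = -2*log(x - 2) + log(x + 3/2).

The denominator factors as (x - 2)*(2*x + 3); partial fractions split f into directly integrable pieces: 2/(2*x + 3) - 2/(x - 2).
Check: d/dx[-2*log(x - 2) + log(x + 3/2)] = (-2*x - 10)/(2*x**2 - x - 6), which equals f(x).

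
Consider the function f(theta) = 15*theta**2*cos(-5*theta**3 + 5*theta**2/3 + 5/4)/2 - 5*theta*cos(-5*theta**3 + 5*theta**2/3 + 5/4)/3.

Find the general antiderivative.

F(theta) = -sin(-5*theta**3 + 5*theta**2/3 + 5/4)/2 + C

f matches the chain-rule pattern g'(h)*h' with inner function h(theta) = -5*theta**3 + 5*theta**2/3 + 5/4; substituting u = h(theta) collapses the integral.
Check: d/dtheta[-sin(-5*theta**3 + 5*theta**2/3 + 5/4)/2] = 15*theta**2*cos(-5*theta**3 + 5*theta**2/3 + 5/4)/2 - 5*theta*cos(-5*theta**3 + 5*theta**2/3 + 5/4)/3 = f(theta).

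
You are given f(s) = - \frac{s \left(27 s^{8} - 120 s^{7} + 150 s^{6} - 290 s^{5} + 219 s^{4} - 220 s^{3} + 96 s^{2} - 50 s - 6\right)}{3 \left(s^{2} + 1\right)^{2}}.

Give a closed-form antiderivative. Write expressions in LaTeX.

An antiderivative is F(s) = \frac{36 s^{5} \left(s^{2} + 1\right) - s^{3} \left(3 s - 4\right)^{3} \left(s^{2} + 1\right) + 36 s^{3} \left(s^{2} + 1\right) + 9 s^{2} - 9}{18 \left(s^{2} + 1\right)}.

Since d/ds undoes antidifferentiation here, F'(s) = f(s) is required of F(s).
Check: d/ds[\frac{36 s^{5} \left(s^{2} + 1\right) - s^{3} \left(3 s - 4\right)^{3} \left(s^{2} + 1\right) + 36 s^{3} \left(s^{2} + 1\right) + 9 s^{2} - 9}{18 \left(s^{2} + 1\right)}] = \frac{- 27 s^{9} + 120 s^{8} - 150 s^{7} + 290 s^{6} - 219 s^{5} + 220 s^{4} - 96 s^{3} + 50 s^{2} + 6 s}{3 s^{4} + 6 s^{2} + 3}, which equals f(s).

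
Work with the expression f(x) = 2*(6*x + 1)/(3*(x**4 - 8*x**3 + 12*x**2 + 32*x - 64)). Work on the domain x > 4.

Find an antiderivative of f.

The denominator factors as 3*(x - 4)**2*(x - 2)*(x + 2); partial fractions split f into directly integrable pieces: 11/(216*(x + 2)) + 13/(24*(x - 2)) - 16/(27*(x - 4)) + 25/(18*(x - 4)**2).
Check: d/dx[-16*log(x - 4)/27 + 13*log(x - 2)/24 + 11*log(x + 2)/216 - 25/(18*x - 72)] = (12*x + 2)/(3*x**4 - 24*x**3 + 36*x**2 + 96*x - 192), which equals f(x).

An antiderivative is F(x) = -16*log(x - 4)/27 + 13*log(x - 2)/24 + 11*log(x + 2)/216 - 25/(18*x - 72).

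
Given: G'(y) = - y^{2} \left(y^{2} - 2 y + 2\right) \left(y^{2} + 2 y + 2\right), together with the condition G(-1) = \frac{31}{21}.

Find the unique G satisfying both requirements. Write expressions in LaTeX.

The proposed G(y) is checked by its d/dy: the result must match the given G'(y).
A general antiderivative is - \frac{y^{7}}{7} - \frac{4 y^{3}}{3} + C.
The condition gives C = \frac{31}{21} - (\frac{31}{21}) = 0.
So G(y) = - \frac{y^{7}}{7} - \frac{4 y^{3}}{3}.
Check: d/dy[- \frac{y^{7}}{7} - \frac{4 y^{3}}{3}] = - y^{6} - 4 y^{2}, which equals G'(y).

G(y) = - \frac{y^{7}}{7} - \frac{4 y^{3}}{3}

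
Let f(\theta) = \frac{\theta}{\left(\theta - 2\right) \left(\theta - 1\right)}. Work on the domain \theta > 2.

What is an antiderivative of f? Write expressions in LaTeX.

An antiderivative is F(\theta) = 2 \log{\left(\theta - 2 \right)} - \log{\left(\theta - 1 \right)}.

The denominator factors as \left(\theta - 2\right) \left(\theta - 1\right); partial fractions split f into directly integrable pieces: - \frac{1}{\theta - 1} + \frac{2}{\theta - 2}.
Check: d/d\theta[2 \log{\left(\theta - 2 \right)} - \log{\left(\theta - 1 \right)}] = \frac{\theta}{\theta^{2} - 3 \theta + 2}, which equals f(\theta).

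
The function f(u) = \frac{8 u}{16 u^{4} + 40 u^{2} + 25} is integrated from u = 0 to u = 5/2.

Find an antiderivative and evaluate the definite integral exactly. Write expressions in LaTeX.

The substitution w = 4 u^{2} + 5 works: f is exactly (dF/dw)*(dw/du) for that inner function.
F(u) = - \frac{1}{4 u^{2} + 5} is an antiderivative of f.
Check: d/du[- \frac{1}{4 u^{2} + 5}] = \frac{8 u}{16 u^{4} + 40 u^{2} + 25} = f(u).
F(5/2) = - \frac{1}{30}; F(0) = - \frac{1}{5}.
Integral = F(5/2) - F(0) = \frac{1}{6}.

Antiderivative: F(u) = - \frac{1}{4 u^{2} + 5}; value = \frac{1}{6}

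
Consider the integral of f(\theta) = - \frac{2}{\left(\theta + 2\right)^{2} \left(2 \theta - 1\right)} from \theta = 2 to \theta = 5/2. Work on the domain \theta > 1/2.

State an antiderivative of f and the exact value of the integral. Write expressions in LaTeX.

The denominator factors as \left(\theta + 2\right)^{2} \left(2 \theta - 1\right); partial fractions split f into directly integrable pieces: - \frac{8}{25 \left(2 \theta - 1\right)} + \frac{4}{25 \left(\theta + 2\right)} + \frac{2}{5 \left(\theta + 2\right)^{2}}.
F(\theta) = \frac{2 \left(- 2 \left(\theta + 2\right) \log{\left(\theta - \frac{1}{2} \right)} + 2 \left(\theta + 2\right) \log{\left(\theta + 2 \right)} - 5\right)}{25 \left(\theta + 2\right)} is an antiderivative of f.
Check: d/d\theta[\frac{2 \left(- 2 \left(\theta + 2\right) \log{\left(\theta - \frac{1}{2} \right)} + 2 \left(\theta + 2\right) \log{\left(\theta + 2 \right)} - 5\right)}{25 \left(\theta + 2\right)}] = - \frac{2}{2 \theta^{3} + 7 \theta^{2} + 4 \theta - 4}, which equals f(\theta).
F(5/2) = - \frac{4 \log{\left(2 \right)}}{25} - \frac{4}{45} + \frac{4 \log{\left(\frac{9}{2} \right)}}{25}; F(2) = - \frac{1}{10} - \frac{4 \log{\left(\frac{3}{2} \right)}}{25} + \frac{4 \log{\left(4 \right)}}{25}.
Integral = F(5/2) - F(2) = - \frac{4 \log{\left(4 \right)}}{25} - \frac{4 \log{\left(2 \right)}}{25} + \frac{1}{90} + \frac{4 \log{\left(\frac{3}{2} \right)}}{25} + \frac{4 \log{\left(\frac{9}{2} \right)}}{25}.

Antiderivative: F(\theta) = \frac{2 \left(- 2 \left(\theta + 2\right) \log{\left(\theta - \frac{1}{2} \right)} + 2 \left(\theta + 2\right) \log{\left(\theta + 2 \right)} - 5\right)}{25 \left(\theta + 2\right)}; value = - \frac{4 \log{\left(4 \right)}}{25} - \frac{4 \log{\left(2 \right)}}{25} + \frac{1}{90} + \frac{4 \log{\left(\frac{3}{2} \right)}}{25} + \frac{4 \log{\left(\frac{9}{2} \right)}}{25}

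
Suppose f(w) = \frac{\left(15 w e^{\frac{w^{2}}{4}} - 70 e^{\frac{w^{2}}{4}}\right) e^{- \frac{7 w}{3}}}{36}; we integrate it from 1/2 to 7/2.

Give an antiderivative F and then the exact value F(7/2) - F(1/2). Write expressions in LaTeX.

Antiderivative: F(w) = \frac{5 e^{- \frac{7 w}{3}} e^{\frac{w^{2}}{4}}}{6}; value = - \frac{5}{6 e^{\frac{53}{48}}} + \frac{5}{6 e^{\frac{245}{48}}}

Recognize the product-rule pattern: f = u'v + uv' with u = \frac{5 e^{- w}}{6}, v = e^{\frac{w^{2}}{4} - \frac{4 w}{3}}, so integration by parts undoes it.
F(w) = \frac{5 e^{- \frac{7 w}{3}} e^{\frac{w^{2}}{4}}}{6} is an antiderivative of f.
Check: d/dw[\frac{5 e^{- \frac{7 w}{3}} e^{\frac{w^{2}}{4}}}{6}] = \frac{\left(15 w e^{\frac{w^{2}}{4}} - 70 e^{\frac{w^{2}}{4}}\right) e^{- \frac{7 w}{3}}}{36} = f(w).
F(7/2) = \frac{5}{6 e^{\frac{245}{48}}}; F(1/2) = \frac{5}{6 e^{\frac{53}{48}}}.
Integral = F(7/2) - F(1/2) = - \frac{5}{6 e^{\frac{53}{48}}} + \frac{5}{6 e^{\frac{245}{48}}}.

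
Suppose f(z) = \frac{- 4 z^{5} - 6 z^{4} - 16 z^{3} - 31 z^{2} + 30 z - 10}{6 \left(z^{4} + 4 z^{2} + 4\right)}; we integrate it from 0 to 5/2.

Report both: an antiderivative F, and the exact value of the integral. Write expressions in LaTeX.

A first test for any F(z): its z-derivative must equal f(z) identically.
F(z) = \frac{\left(- z - 3\right) \left(2 z^{3} + 5\right)}{6 \left(z^{2} + 2\right)} is an antiderivative of f.
Check: d/dz[\frac{\left(- z - 3\right) \left(2 z^{3} + 5\right)}{6 \left(z^{2} + 2\right)}] = \frac{- 4 z^{5} - 6 z^{4} - 16 z^{3} - 31 z^{2} + 30 z - 10}{6 z^{4} + 24 z^{2} + 24}, which equals f(z).
F(5/2) = - \frac{145}{36}; F(0) = - \frac{5}{4}.
Integral = F(5/2) - F(0) = - \frac{25}{9}.

Antiderivative: F(z) = \frac{\left(- z - 3\right) \left(2 z^{3} + 5\right)}{6 \left(z^{2} + 2\right)}; value = - \frac{25}{9}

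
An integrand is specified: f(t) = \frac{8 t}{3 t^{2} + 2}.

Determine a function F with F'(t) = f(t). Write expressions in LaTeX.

An antiderivative is F(t) = \frac{4 \log{\left(t^{2} + \frac{2}{3} \right)}}{3}.

The substitution u = t^{2} + \frac{2}{3} works: f is exactly (dF/du)*(du/dt) for that inner function.
Check: d/dt[\frac{4 \log{\left(t^{2} + \frac{2}{3} \right)}}{3}] = \frac{8 t}{3 t^{2} + 2} = f(t).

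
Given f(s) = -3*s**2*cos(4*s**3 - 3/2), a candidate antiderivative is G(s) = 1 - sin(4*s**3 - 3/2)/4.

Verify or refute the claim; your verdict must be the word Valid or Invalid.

d/ds[G] = -3*s**2*cos(4*s**3 - 3/2)
This equals f(s) exactly, so the claim holds.

Valid: G'(s) = f(s).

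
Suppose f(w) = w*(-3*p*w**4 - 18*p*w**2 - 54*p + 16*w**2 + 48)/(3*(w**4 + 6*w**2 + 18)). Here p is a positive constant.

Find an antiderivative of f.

An antiderivative is F(w) = -p*w**2/2 + 4*log(w**4/3 + 2*w**2 + 6)/3.

For F(w) to be correct the identity F'(w) - f(w) = 0 must hold.
Check: d/dw[-p*w**2/2 + 4*log(w**4/3 + 2*w**2 + 6)/3] = (-3*p*w**5 - 18*p*w**3 - 54*p*w + 16*w**3 + 48*w)/(3*w**4 + 18*w**2 + 54), which equals f(w).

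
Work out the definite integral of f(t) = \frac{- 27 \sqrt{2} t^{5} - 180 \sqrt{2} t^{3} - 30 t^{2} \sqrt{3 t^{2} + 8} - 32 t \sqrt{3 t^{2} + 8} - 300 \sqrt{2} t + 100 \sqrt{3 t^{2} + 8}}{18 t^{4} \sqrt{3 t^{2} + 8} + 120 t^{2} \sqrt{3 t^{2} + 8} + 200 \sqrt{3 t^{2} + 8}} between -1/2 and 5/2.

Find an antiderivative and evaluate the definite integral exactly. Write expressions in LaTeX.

Recover f(t) by differentiating a candidate F(t); any mismatch rules it out.
F(t) = \frac{30 t - 3 \sqrt{2} \sqrt{3 t^{2} + 8} \left(3 t^{2} + 10\right) + 16}{6 \left(3 t^{2} + 10\right)} is an antiderivative of f.
Check: d/dt[\frac{30 t - 3 \sqrt{2} \sqrt{3 t^{2} + 8} \left(3 t^{2} + 10\right) + 16}{6 \left(3 t^{2} + 10\right)}] = \frac{- 27 \sqrt{2} t^{5} - 180 \sqrt{2} t^{3} - 30 t^{2} \sqrt{3 t^{2} + 8} - 32 t \sqrt{3 t^{2} + 8} - 300 \sqrt{2} t + 100 \sqrt{3 t^{2} + 8}}{18 t^{4} \sqrt{3 t^{2} + 8} + 120 t^{2} \sqrt{3 t^{2} + 8} + 200 \sqrt{3 t^{2} + 8}} = f(t).
F(5/2) = \frac{182}{345} - \frac{\sqrt{214}}{4}; F(-1/2) = \frac{2}{129} - \frac{\sqrt{70}}{4}.
Integral = F(5/2) - F(-1/2) = - \frac{\sqrt{214}}{4} + \frac{2532}{4945} + \frac{\sqrt{70}}{4}.

Antiderivative: F(t) = \frac{30 t - 3 \sqrt{2} \sqrt{3 t^{2} + 8} \left(3 t^{2} + 10\right) + 16}{6 \left(3 t^{2} + 10\right)}; value = - \frac{\sqrt{214}}{4} + \frac{2532}{4945} + \frac{\sqrt{70}}{4}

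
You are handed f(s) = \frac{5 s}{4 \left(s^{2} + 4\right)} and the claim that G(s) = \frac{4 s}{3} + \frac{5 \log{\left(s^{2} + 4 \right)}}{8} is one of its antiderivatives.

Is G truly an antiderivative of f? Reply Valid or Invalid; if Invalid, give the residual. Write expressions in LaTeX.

d/ds[G] = \frac{16 s^{2} + 15 s + 64}{12 s^{2} + 48}
d/ds[G] - f(s) = \frac{4}{3} != 0.

Invalid: d/ds[G] - f = \frac{4}{3}, which is not 0.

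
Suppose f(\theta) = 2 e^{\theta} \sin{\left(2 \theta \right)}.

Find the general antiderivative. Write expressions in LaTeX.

F(\theta) = \frac{2 e^{\theta} \sin{\left(2 \theta \right)}}{5} - \frac{4 e^{\theta} \cos{\left(2 \theta \right)}}{5} + C

Differentiate the proposed F(\theta) back; it has to land on f(\theta) exactly.
Check: d/d\theta[\frac{2 e^{\theta} \sin{\left(2 \theta \right)}}{5} - \frac{4 e^{\theta} \cos{\left(2 \theta \right)}}{5}] = 2 e^{\theta} \sin{\left(2 \theta \right)} = f(\theta).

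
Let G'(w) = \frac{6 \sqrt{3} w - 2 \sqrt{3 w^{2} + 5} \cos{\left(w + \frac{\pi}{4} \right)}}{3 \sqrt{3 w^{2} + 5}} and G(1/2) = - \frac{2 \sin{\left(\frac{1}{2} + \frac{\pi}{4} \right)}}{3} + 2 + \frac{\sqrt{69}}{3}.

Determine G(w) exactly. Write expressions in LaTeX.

The proposed G(w) is checked by its d/dw: the result must match the given G'(w).
A general antiderivative is 2 \sqrt{w^{2} + \frac{5}{3}} - \frac{2 \sin{\left(w + \frac{\pi}{4} \right)}}{3} + C.
The condition gives C = - \frac{2 \sin{\left(\frac{1}{2} + \frac{\pi}{4} \right)}}{3} + 2 + \frac{\sqrt{69}}{3} - (- \frac{2 \sin{\left(\frac{1}{2} + \frac{\pi}{4} \right)}}{3} + \frac{\sqrt{69}}{3}) = 2.
So G(w) = \frac{\sqrt{3} \left(6 \sqrt{3 w^{2} + 5} - 2 \sqrt{3} \sin{\left(w + \frac{\pi}{4} \right)} + 6 \sqrt{3}\right)}{9}.
Check: d/dw[\frac{\sqrt{3} \left(6 \sqrt{3 w^{2} + 5} - 2 \sqrt{3} \sin{\left(w + \frac{\pi}{4} \right)} + 6 \sqrt{3}\right)}{9}] = \frac{6 \sqrt{3} w - 2 \sqrt{3 w^{2} + 5} \cos{\left(w + \frac{\pi}{4} \right)}}{3 \sqrt{3 w^{2} + 5}} = G'(w).

G(w) = \frac{\sqrt{3} \left(6 \sqrt{3 w^{2} + 5} - 2 \sqrt{3} \sin{\left(w + \frac{\pi}{4} \right)} + 6 \sqrt{3}\right)}{9}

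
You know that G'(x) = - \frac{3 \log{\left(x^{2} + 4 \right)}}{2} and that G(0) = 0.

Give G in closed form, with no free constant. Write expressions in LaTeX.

Differentiate the proposed G(x) back; it has to land on the given G'(x).
A general antiderivative is - \frac{3 x \log{\left(x^{2} + 4 \right)}}{2} + 3 x - 6 \operatorname{atan}{\left(\frac{x}{2} \right)} + C.
The condition gives C = 0 - (0) = 0.
So G(x) = - \frac{3 \left(x \log{\left(x^{2} + 4 \right)} - 2 x + 4 \operatorname{atan}{\left(\frac{x}{2} \right)}\right)}{2}.
Check: d/dx[- \frac{3 \left(x \log{\left(x^{2} + 4 \right)} - 2 x + 4 \operatorname{atan}{\left(\frac{x}{2} \right)}\right)}{2}] = - \frac{3 \log{\left(x^{2} + 4 \right)}}{2} = G'(x).

G(x) = - \frac{3 \left(x \log{\left(x^{2} + 4 \right)} - 2 x + 4 \operatorname{atan}{\left(\frac{x}{2} \right)}\right)}{2}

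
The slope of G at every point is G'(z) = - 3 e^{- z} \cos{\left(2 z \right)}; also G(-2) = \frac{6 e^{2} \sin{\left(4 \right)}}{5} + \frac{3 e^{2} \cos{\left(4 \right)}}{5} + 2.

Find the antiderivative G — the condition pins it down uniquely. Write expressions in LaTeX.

G(z) = 2 - \frac{6 e^{- z} \sin{\left(2 z \right)}}{5} + \frac{3 e^{- z} \cos{\left(2 z \right)}}{5}

Since d/dz undoes antidifferentiation here, G(z) must give back the stated G'(z).
A general antiderivative is - \frac{6 e^{- z} \sin{\left(2 z \right)}}{5} + \frac{3 e^{- z} \cos{\left(2 z \right)}}{5} + C.
The condition gives C = \frac{6 e^{2} \sin{\left(4 \right)}}{5} + \frac{3 e^{2} \cos{\left(4 \right)}}{5} + 2 - (\frac{6 e^{2} \sin{\left(4 \right)}}{5} + \frac{3 e^{2} \cos{\left(4 \right)}}{5}) = 2.
So G(z) = 2 - \frac{6 e^{- z} \sin{\left(2 z \right)}}{5} + \frac{3 e^{- z} \cos{\left(2 z \right)}}{5}.
Check: d/dz[2 - \frac{6 e^{- z} \sin{\left(2 z \right)}}{5} + \frac{3 e^{- z} \cos{\left(2 z \right)}}{5}] = - 3 e^{- z} \cos{\left(2 z \right)} = G'(z).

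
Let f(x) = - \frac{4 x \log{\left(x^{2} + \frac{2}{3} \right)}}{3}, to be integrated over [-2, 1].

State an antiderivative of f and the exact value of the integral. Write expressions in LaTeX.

For F(x) to be correct the identity F'(x) - f(x) = 0 must hold.
F(x) = - \frac{2 \left(3 x^{2} \log{\left(x^{2} + \frac{2}{3} \right)} - 3 x^{2} + 2 \log{\left(3 x^{2} + 2 \right)}\right)}{9} is an antiderivative of f.
Check: d/dx[- \frac{2 \left(3 x^{2} \log{\left(x^{2} + \frac{2}{3} \right)} - 3 x^{2} + 2 \log{\left(3 x^{2} + 2 \right)}\right)}{9}] = - \frac{4 x \log{\left(x^{2} + \frac{2}{3} \right)}}{3} = f(x).
F(1) = - \frac{4 \log{\left(5 \right)}}{9} - \frac{2 \log{\left(\frac{5}{3} \right)}}{3} + \frac{2}{3}; F(-2) = - \frac{8 \log{\left(\frac{14}{3} \right)}}{3} - \frac{4 \log{\left(14 \right)}}{9} + \frac{8}{3}.
Integral = F(1) - F(-2) = -2 - \frac{4 \log{\left(5 \right)}}{9} - \frac{2 \log{\left(\frac{5}{3} \right)}}{3} + \frac{4 \log{\left(14 \right)}}{9} + \frac{8 \log{\left(\frac{14}{3} \right)}}{3}.

Antiderivative: F(x) = - \frac{2 \left(3 x^{2} \log{\left(x^{2} + \frac{2}{3} \right)} - 3 x^{2} + 2 \log{\left(3 x^{2} + 2 \right)}\right)}{9}; value = -2 - \frac{4 \log{\left(5 \right)}}{9} - \frac{2 \log{\left(\frac{5}{3} \right)}}{3} + \frac{4 \log{\left(14 \right)}}{9} + \frac{8 \log{\left(\frac{14}{3} \right)}}{3}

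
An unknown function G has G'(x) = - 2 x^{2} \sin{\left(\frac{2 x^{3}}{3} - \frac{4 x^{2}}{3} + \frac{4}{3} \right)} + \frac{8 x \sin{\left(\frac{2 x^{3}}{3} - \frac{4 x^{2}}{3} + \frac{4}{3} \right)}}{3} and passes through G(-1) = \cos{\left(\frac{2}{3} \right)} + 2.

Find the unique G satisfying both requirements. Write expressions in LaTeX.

G(x) = \cos{\left(\frac{2 x^{3}}{3} - \frac{4 x^{2}}{3} + \frac{4}{3} \right)} + 2

The substitution u = \frac{2 x^{3}}{3} - \frac{4 x^{2}}{3} + \frac{4}{3} works: G'(x) is exactly (dG/du)*(du/dx) for that inner function.
A general antiderivative is \cos{\left(\frac{2 x^{3}}{3} - \frac{4 x^{2}}{3} + \frac{4}{3} \right)} + C.
The condition gives C = \cos{\left(\frac{2}{3} \right)} + 2 - (\cos{\left(\frac{2}{3} \right)}) = 2.
So G(x) = \cos{\left(\frac{2 x^{3}}{3} - \frac{4 x^{2}}{3} + \frac{4}{3} \right)} + 2.
Check: d/dx[\cos{\left(\frac{2 x^{3}}{3} - \frac{4 x^{2}}{3} + \frac{4}{3} \right)} + 2] = - 2 x^{2} \sin{\left(\frac{2 x^{3}}{3} - \frac{4 x^{2}}{3} + \frac{4}{3} \right)} + \frac{8 x \sin{\left(\frac{2 x^{3}}{3} - \frac{4 x^{2}}{3} + \frac{4}{3} \right)}}{3} = G'(x).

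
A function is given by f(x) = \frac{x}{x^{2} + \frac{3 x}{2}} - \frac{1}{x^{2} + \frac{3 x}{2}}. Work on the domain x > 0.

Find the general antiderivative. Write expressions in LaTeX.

F(x) = - \frac{2 \log{\left(x \right)}}{3} + \frac{5 \log{\left(x + \frac{3}{2} \right)}}{3} + C

The denominator factors as x \left(2 x + 3\right); partial fractions split f into directly integrable pieces: \frac{10}{3 \left(2 x + 3\right)} - \frac{2}{3 x}.
Check: d/dx[- \frac{2 \log{\left(x \right)}}{3} + \frac{5 \log{\left(x + \frac{3}{2} \right)}}{3}] = \frac{2 x - 2}{2 x^{2} + 3 x}, which equals f(x).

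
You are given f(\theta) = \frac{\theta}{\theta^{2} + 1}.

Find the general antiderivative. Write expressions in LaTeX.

F(\theta) = \frac{\log{\left(\theta^{2} + 1 \right)}}{2} + C

f matches the chain-rule pattern g'(h)*h' with inner function h(\theta) = \frac{\theta^{2}}{2} + \frac{1}{2}; substituting u = h(\theta) collapses the integral.
Check: d/d\theta[\frac{\log{\left(\theta^{2} + 1 \right)}}{2}] = \frac{\theta}{\theta^{2} + 1} = f(\theta).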